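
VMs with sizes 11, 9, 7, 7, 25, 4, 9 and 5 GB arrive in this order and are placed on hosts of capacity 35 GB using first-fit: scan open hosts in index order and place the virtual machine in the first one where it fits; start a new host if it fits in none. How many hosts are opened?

3

  11 → host 1 (new)  [load 11/35]
  9 → host 1  [load 20/35]
  7 → host 1  [load 27/35]
  7 → host 1  [load 34/35]
  25 → host 2 (new)  [load 25/35]
  4 → host 2  [load 29/35]
  9 → host 3 (new)  [load 9/35]
  5 → host 2  [load 34/35]
3 hosts opened.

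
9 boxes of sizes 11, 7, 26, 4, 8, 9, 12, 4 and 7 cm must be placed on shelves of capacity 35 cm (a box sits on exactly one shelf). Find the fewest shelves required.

Total = 26 + 12 + 11 + 9 + 8 + 7 + 7 + 4 + 4 = 88 cm.
Lower bound: ⌈88/35⌉ = 3 shelves.
A packing using 3 shelves:
  shelf 1: 26 + 9 = 35
  shelf 2: 12 + 11 + 8 + 4 = 35
  shelf 3: 7 + 7 + 4 = 18
This matches the lower bound, so 3 is optimal.

3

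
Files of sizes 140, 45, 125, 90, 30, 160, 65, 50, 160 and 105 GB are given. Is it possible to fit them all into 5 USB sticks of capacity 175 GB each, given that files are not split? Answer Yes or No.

No

Total = 970 GB; ⌈970/175⌉ = 6.
At least 6 USB sticks are required, but only 5 are allowed.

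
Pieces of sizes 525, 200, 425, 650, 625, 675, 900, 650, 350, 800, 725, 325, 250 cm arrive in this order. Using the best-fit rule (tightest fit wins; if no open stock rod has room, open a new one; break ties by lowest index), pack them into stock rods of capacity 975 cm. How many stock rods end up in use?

9

  525 → stock rod 1 (new)  [load 525/975]
  200 → stock rod 1  [load 725/975]
  425 → stock rod 2 (new)  [load 425/975]
  650 → stock rod 3 (new)  [load 650/975]
  625 → stock rod 4 (new)  [load 625/975]
  675 → stock rod 5 (new)  [load 675/975]
  900 → stock rod 6 (new)  [load 900/975]
  650 → stock rod 7 (new)  [load 650/975]
  350 → stock rod 4  [load 975/975]
  800 → stock rod 8 (new)  [load 800/975]
  725 → stock rod 9 (new)  [load 725/975]
  325 → stock rod 3  [load 975/975]
  250 → stock rod 1  [load 975/975]
9 stock rods opened.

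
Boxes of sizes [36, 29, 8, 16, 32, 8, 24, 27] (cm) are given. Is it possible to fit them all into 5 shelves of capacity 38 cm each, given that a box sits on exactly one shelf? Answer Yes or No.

No

Total = 180 cm; ⌈180/38⌉ = 5.
The bound of 5 does not rule out 5, but exhaustive search shows no assignment into 5 shelves of capacity 38 cm exists — the minimum is 6.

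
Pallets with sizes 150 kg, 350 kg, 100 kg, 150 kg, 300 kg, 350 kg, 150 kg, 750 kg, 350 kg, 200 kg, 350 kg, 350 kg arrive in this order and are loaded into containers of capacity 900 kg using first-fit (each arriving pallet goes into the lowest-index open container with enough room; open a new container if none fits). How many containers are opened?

  150 → container 1 (new)  [load 150/900]
  350 → container 1  [load 500/900]
  100 → container 1  [load 600/900]
  150 → container 1  [load 750/900]
  300 → container 2 (new)  [load 300/900]
  350 → container 2  [load 650/900]
  150 → container 1  [load 900/900]
  750 → container 3 (new)  [load 750/900]
  350 → container 4 (new)  [load 350/900]
  200 → container 2  [load 850/900]
  350 → container 4  [load 700/900]
  350 → container 5 (new)  [load 350/900]
5 containers opened.

5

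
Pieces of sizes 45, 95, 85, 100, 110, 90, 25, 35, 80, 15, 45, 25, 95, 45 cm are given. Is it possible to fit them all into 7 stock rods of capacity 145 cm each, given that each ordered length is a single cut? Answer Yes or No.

A valid assignment using 7 stock rods:
  stock rod 1: 110 + 35 = 145
  stock rod 2: 100 + 45 = 145
  stock rod 3: 95 + 45 = 140
  stock rod 4: 95 + 45 = 140
  stock rod 5: 90 + 25 + 25 = 140
  stock rod 6: 85 + 15 = 100
  stock rod 7: 80 = 80
Every load is within 145 cm, so 7 stock rods suffice.

Yes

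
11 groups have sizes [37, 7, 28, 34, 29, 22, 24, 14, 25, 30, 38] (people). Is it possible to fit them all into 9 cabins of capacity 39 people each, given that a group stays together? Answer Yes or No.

Yes

A valid assignment using 9 cabins:
  cabin 1: 38 = 38
  cabin 2: 37 = 37
  cabin 3: 34 = 34
  cabin 4: 30 + 7 = 37
  cabin 5: 29 = 29
  cabin 6: 28 = 28
  cabin 7: 25 + 14 = 39
  cabin 8: 24 = 24
  cabin 9: 22 = 22
Every load is within 39 people, so 9 cabins suffice.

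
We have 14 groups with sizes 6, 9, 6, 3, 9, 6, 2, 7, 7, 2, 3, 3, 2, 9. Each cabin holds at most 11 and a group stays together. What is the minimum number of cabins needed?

8

Total = 9 + 9 + 9 + 7 + 7 + 6 + 6 + 6 + 3 + 3 + 3 + 2 + 2 + 2 = 74.
Lower bound: ⌈74/11⌉ = 7 cabins.
Also, 8 groups each exceed 11/2, and no two of those can share a cabin, so at least 8 cabins are needed.
A packing using 8 cabins:
  cabin 1: 9 + 2 = 11
  cabin 2: 9 + 2 = 11
  cabin 3: 9 + 2 = 11
  cabin 4: 7 + 3 = 10
  cabin 5: 7 + 3 = 10
  cabin 6: 6 + 3 = 9
  cabin 7: 6 = 6
  cabin 8: 6 = 6
This matches the lower bound, so 8 is optimal.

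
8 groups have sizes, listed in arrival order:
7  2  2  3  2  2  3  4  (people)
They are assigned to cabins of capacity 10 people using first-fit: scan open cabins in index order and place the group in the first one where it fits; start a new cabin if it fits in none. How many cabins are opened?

  7 → cabin 1 (new)  [load 7/10]
  2 → cabin 1  [load 9/10]
  2 → cabin 2 (new)  [load 2/10]
  3 → cabin 2  [load 5/10]
  2 → cabin 2  [load 7/10]
  2 → cabin 2  [load 9/10]
  3 → cabin 3 (new)  [load 3/10]
  4 → cabin 3  [load 7/10]
3 cabins opened.

3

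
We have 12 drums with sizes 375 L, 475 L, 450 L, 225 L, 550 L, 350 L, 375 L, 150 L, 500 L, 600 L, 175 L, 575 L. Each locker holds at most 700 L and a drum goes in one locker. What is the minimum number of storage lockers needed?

Total = 600 + 575 + 550 + 500 + 475 + 450 + 375 + 375 + 350 + 225 + 175 + 150 = 4800 L.
Lower bound: ⌈4800/700⌉ = 7 storage lockers.
Also, 8 drums each exceed 350 L, and no two of those can share a locker, so at least 8 storage lockers are needed.
A packing using 9 storage lockers:
  locker 1: 600 = 600
  locker 2: 575 = 575
  locker 3: 550 + 150 = 700
  locker 4: 500 + 175 = 675
  locker 5: 475 + 225 = 700
  locker 6: 450 = 450
  locker 7: 375 = 375
  locker 8: 375 = 375
  locker 9: 350 = 350
No arrangement into 8 storage lockers stays within capacity, so 9 is optimal.

9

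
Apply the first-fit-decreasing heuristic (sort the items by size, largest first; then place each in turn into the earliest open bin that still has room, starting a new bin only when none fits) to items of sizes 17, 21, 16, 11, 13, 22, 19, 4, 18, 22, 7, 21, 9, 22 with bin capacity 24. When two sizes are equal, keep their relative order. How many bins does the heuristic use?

11

Sorted descending: 22, 22, 22, 21, 21, 19, 18, 17, 16, 13, 11, 9, 7, 4.
  22 → bin 1 (new)  [load 22/24]
  22 → bin 2 (new)  [load 22/24]
  22 → bin 3 (new)  [load 22/24]
  21 → bin 4 (new)  [load 21/24]
  21 → bin 5 (new)  [load 21/24]
  19 → bin 6 (new)  [load 19/24]
  18 → bin 7 (new)  [load 18/24]
  17 → bin 8 (new)  [load 17/24]
  16 → bin 9 (new)  [load 16/24]
  13 → bin 10 (new)  [load 13/24]
  11 → bin 10  [load 24/24]
  9 → bin 11 (new)  [load 9/24]
  7 → bin 8  [load 24/24]
  4 → bin 6  [load 23/24]
11 bins opened.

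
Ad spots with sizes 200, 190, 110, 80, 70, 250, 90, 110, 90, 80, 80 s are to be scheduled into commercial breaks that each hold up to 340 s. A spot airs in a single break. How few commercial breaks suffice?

Total = 250 + 200 + 190 + 110 + 110 + 90 + 90 + 80 + 80 + 80 + 70 = 1350 s.
Lower bound: ⌈1350/340⌉ = 4 commercial breaks.
A packing using 5 commercial breaks:
  break 1: 250 + 90 = 340
  break 2: 200 + 110 = 310
  break 3: 190 + 110 = 300
  break 4: 90 + 80 + 80 + 80 = 330
  break 5: 70 = 70
No arrangement into 4 commercial breaks stays within capacity, so 5 is optimal.

5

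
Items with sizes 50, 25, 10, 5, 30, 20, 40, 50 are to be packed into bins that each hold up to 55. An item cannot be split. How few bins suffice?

Total = 50 + 50 + 40 + 30 + 25 + 20 + 10 + 5 = 230.
Lower bound: ⌈230/55⌉ = 5 bins.
A packing using 5 bins:
  bin 1: 50 + 5 = 55
  bin 2: 50 = 50
  bin 3: 40 + 10 = 50
  bin 4: 30 + 25 = 55
  bin 5: 20 = 20
This matches the lower bound, so 5 is optimal.

5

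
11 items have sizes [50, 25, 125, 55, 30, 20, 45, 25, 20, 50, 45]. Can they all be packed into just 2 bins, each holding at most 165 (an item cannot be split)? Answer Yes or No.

No

Total = 490; ⌈490/165⌉ = 3.
At least 3 bins are required, but only 2 are allowed.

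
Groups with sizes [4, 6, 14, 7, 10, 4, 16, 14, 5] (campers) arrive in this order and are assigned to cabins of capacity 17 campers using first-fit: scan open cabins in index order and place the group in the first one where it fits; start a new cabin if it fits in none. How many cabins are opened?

  4 → cabin 1 (new)  [load 4/17]
  6 → cabin 1  [load 10/17]
  14 → cabin 2 (new)  [load 14/17]
  7 → cabin 1  [load 17/17]
  10 → cabin 3 (new)  [load 10/17]
  4 → cabin 3  [load 14/17]
  16 → cabin 4 (new)  [load 16/17]
  14 → cabin 5 (new)  [load 14/17]
  5 → cabin 6 (new)  [load 5/17]
6 cabins opened.

6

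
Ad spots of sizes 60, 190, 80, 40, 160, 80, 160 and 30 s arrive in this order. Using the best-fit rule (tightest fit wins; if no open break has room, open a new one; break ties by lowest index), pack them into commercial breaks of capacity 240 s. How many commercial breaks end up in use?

  60 → break 1 (new)  [load 60/240]
  190 → break 2 (new)  [load 190/240]
  80 → break 1  [load 140/240]
  40 → break 2  [load 230/240]
  160 → break 3 (new)  [load 160/240]
  80 → break 3  [load 240/240]
  160 → break 4 (new)  [load 160/240]
  30 → break 4  [load 190/240]
4 commercial breaks opened.

4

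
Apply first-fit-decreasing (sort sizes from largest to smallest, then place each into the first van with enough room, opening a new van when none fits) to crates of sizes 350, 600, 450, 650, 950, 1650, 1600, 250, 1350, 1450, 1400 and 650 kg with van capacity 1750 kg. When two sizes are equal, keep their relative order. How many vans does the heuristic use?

Sorted descending: 1650, 1600, 1450, 1400, 1350, 950, 650, 650, 600, 450, 350, 250.
  1650 → van 1 (new)  [load 1650/1750]
  1600 → van 2 (new)  [load 1600/1750]
  1450 → van 3 (new)  [load 1450/1750]
  1400 → van 4 (new)  [load 1400/1750]
  1350 → van 5 (new)  [load 1350/1750]
  950 → van 6 (new)  [load 950/1750]
  650 → van 6  [load 1600/1750]
  650 → van 7 (new)  [load 650/1750]
  600 → van 7  [load 1250/1750]
  450 → van 7  [load 1700/1750]
  350 → van 4  [load 1750/1750]
  250 → van 3  [load 1700/1750]
7 vans opened.

7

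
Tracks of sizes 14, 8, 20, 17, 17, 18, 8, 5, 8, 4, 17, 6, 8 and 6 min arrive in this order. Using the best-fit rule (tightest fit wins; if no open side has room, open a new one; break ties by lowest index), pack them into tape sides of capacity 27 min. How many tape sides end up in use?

7

  14 → side 1 (new)  [load 14/27]
  8 → side 1  [load 22/27]
  20 → side 2 (new)  [load 20/27]
  17 → side 3 (new)  [load 17/27]
  17 → side 4 (new)  [load 17/27]
  18 → side 5 (new)  [load 18/27]
  8 → side 5  [load 26/27]
  5 → side 1  [load 27/27]
  8 → side 3  [load 25/27]
  4 → side 2  [load 24/27]
  17 → side 6 (new)  [load 17/27]
  6 → side 4  [load 23/27]
  8 → side 6  [load 25/27]
  6 → side 7 (new)  [load 6/27]
7 tape sides opened.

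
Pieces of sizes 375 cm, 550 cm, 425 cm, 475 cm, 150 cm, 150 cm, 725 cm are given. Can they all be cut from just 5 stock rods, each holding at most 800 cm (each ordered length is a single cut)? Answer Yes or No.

Yes

A valid assignment using 4 stock rods:
  stock rod 1: 725 = 725
  stock rod 2: 550 + 150 = 700
  stock rod 3: 475 + 150 = 625
  stock rod 4: 425 + 375 = 800
That uses only 4 ≤ 5, so 5 stock rods are enough.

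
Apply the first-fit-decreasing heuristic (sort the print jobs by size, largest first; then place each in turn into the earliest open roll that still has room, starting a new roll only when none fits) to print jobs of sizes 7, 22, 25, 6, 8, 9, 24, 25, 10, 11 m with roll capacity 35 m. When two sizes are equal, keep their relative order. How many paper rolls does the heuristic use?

Sorted descending: 25, 25, 24, 22, 11, 10, 9, 8, 7, 6.
  25 → roll 1 (new)  [load 25/35]
  25 → roll 2 (new)  [load 25/35]
  24 → roll 3 (new)  [load 24/35]
  22 → roll 4 (new)  [load 22/35]
  11 → roll 3  [load 35/35]
  10 → roll 1  [load 35/35]
  9 → roll 2  [load 34/35]
  8 → roll 4  [load 30/35]
  7 → roll 5 (new)  [load 7/35]
  6 → roll 5  [load 13/35]
5 paper rolls opened.

5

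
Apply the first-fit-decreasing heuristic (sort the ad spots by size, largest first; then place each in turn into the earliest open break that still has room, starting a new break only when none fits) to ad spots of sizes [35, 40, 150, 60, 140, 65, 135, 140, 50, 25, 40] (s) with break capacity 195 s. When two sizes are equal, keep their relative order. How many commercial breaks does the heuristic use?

5

Sorted descending: 150, 140, 140, 135, 65, 60, 50, 40, 40, 35, 25.
  150 → break 1 (new)  [load 150/195]
  140 → break 2 (new)  [load 140/195]
  140 → break 3 (new)  [load 140/195]
  135 → break 4 (new)  [load 135/195]
  65 → break 5 (new)  [load 65/195]
  60 → break 4  [load 195/195]
  50 → break 2  [load 190/195]
  40 → break 1  [load 190/195]
  40 → break 3  [load 180/195]
  35 → break 5  [load 100/195]
  25 → break 5  [load 125/195]
5 commercial breaks opened.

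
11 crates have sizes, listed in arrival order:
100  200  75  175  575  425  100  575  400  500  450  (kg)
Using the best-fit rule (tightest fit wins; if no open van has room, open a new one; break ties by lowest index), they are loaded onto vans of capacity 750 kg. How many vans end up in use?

  100 → van 1 (new)  [load 100/750]
  200 → van 1  [load 300/750]
  75 → van 1  [load 375/750]
  175 → van 1  [load 550/750]
  575 → van 2 (new)  [load 575/750]
  425 → van 3 (new)  [load 425/750]
  100 → van 2  [load 675/750]
  575 → van 4 (new)  [load 575/750]
  400 → van 5 (new)  [load 400/750]
  500 → van 6 (new)  [load 500/750]
  450 → van 7 (new)  [load 450/750]
7 vans opened.

7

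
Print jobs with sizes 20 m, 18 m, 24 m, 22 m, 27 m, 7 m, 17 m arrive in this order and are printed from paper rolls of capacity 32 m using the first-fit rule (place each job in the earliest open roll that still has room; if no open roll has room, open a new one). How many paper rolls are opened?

  20 → roll 1 (new)  [load 20/32]
  18 → roll 2 (new)  [load 18/32]
  24 → roll 3 (new)  [load 24/32]
  22 → roll 4 (new)  [load 22/32]
  27 → roll 5 (new)  [load 27/32]
  7 → roll 1  [load 27/32]
  17 → roll 6 (new)  [load 17/32]
6 paper rolls opened.

6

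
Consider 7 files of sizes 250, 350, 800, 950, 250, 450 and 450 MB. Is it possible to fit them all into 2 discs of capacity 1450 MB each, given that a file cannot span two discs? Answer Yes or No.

Total = 3500 MB; ⌈3500/1450⌉ = 3.
At least 3 discs are required, but only 2 are allowed.

No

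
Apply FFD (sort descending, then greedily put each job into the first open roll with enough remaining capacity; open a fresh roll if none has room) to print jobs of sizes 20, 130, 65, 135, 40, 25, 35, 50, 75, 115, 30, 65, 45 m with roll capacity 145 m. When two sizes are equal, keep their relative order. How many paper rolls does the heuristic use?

6

Sorted descending: 135, 130, 115, 75, 65, 65, 50, 45, 40, 35, 30, 25, 20.
  135 → roll 1 (new)  [load 135/145]
  130 → roll 2 (new)  [load 130/145]
  115 → roll 3 (new)  [load 115/145]
  75 → roll 4 (new)  [load 75/145]
  65 → roll 4  [load 140/145]
  65 → roll 5 (new)  [load 65/145]
  50 → roll 5  [load 115/145]
  45 → roll 6 (new)  [load 45/145]
  40 → roll 6  [load 85/145]
  35 → roll 6  [load 120/145]
  30 → roll 3  [load 145/145]
  25 → roll 5  [load 140/145]
  20 → roll 6  [load 140/145]
6 paper rolls opened.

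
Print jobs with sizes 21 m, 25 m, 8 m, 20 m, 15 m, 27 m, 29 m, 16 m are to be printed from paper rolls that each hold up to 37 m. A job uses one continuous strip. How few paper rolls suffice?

5

Total = 29 + 27 + 25 + 21 + 20 + 16 + 15 + 8 = 161 m.
Lower bound: ⌈161/37⌉ = 5 paper rolls.
A packing using 5 paper rolls:
  roll 1: 29 + 8 = 37
  roll 2: 27 = 27
  roll 3: 25 = 25
  roll 4: 21 + 16 = 37
  roll 5: 20 + 15 = 35
This matches the lower bound, so 5 is optimal.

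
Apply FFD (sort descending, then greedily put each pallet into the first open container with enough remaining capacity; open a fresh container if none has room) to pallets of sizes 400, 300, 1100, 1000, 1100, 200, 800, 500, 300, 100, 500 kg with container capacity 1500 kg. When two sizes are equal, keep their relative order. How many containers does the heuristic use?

5

Sorted descending: 1100, 1100, 1000, 800, 500, 500, 400, 300, 300, 200, 100.
  1100 → container 1 (new)  [load 1100/1500]
  1100 → container 2 (new)  [load 1100/1500]
  1000 → container 3 (new)  [load 1000/1500]
  800 → container 4 (new)  [load 800/1500]
  500 → container 3  [load 1500/1500]
  500 → container 4  [load 1300/1500]
  400 → container 1  [load 1500/1500]
  300 → container 2  [load 1400/1500]
  300 → container 5 (new)  [load 300/1500]
  200 → container 4  [load 1500/1500]
  100 → container 2  [load 1500/1500]
5 containers opened.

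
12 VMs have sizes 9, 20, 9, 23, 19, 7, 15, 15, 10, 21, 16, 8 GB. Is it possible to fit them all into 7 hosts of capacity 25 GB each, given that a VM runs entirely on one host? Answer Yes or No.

Total = 172 GB; ⌈172/25⌉ = 7.
The bound of 7 does not rule out 7, but exhaustive search shows no assignment into 7 hosts of capacity 25 GB exists — the minimum is 8.

No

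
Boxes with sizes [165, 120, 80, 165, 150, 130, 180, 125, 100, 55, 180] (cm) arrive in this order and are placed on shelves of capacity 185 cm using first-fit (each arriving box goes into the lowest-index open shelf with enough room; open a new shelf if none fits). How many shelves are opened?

  165 → shelf 1 (new)  [load 165/185]
  120 → shelf 2 (new)  [load 120/185]
  80 → shelf 3 (new)  [load 80/185]
  165 → shelf 4 (new)  [load 165/185]
  150 → shelf 5 (new)  [load 150/185]
  130 → shelf 6 (new)  [load 130/185]
  180 → shelf 7 (new)  [load 180/185]
  125 → shelf 8 (new)  [load 125/185]
  100 → shelf 3  [load 180/185]
  55 → shelf 2  [load 175/185]
  180 → shelf 9 (new)  [load 180/185]
9 shelves opened.

9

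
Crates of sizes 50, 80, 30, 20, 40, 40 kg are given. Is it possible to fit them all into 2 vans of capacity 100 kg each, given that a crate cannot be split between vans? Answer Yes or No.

Total = 260 kg; ⌈260/100⌉ = 3.
At least 3 vans are required, but only 2 are allowed.

No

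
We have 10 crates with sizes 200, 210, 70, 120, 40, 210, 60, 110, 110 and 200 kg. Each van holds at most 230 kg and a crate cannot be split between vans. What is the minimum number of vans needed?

Total = 210 + 210 + 200 + 200 + 120 + 110 + 110 + 70 + 60 + 40 = 1330 kg.
Lower bound: ⌈1330/230⌉ = 6 vans.
A packing using 7 vans:
  van 1: 210 = 210
  van 2: 210 = 210
  van 3: 200 = 200
  van 4: 200 = 200
  van 5: 120 + 110 = 230
  van 6: 110 + 70 + 40 = 220
  van 7: 60 = 60
No arrangement into 6 vans stays within capacity, so 7 is optimal.

7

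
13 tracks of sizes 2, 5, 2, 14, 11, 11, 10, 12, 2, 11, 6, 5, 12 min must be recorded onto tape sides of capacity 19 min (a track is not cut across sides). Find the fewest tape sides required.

7

Total = 14 + 12 + 12 + 11 + 11 + 11 + 10 + 6 + 5 + 5 + 2 + 2 + 2 = 103 min.
Lower bound: ⌈103/19⌉ = 6 tape sides.
Also, 7 tracks each exceed 19/2 min, and no two of those can share a side, so at least 7 tape sides are needed.
A packing using 7 tape sides:
  side 1: 14 + 5 = 19
  side 2: 12 + 6 = 18
  side 3: 12 + 5 + 2 = 19
  side 4: 11 + 2 + 2 = 15
  side 5: 11 = 11
  side 6: 11 = 11
  side 7: 10 = 10
This matches the lower bound, so 7 is optimal.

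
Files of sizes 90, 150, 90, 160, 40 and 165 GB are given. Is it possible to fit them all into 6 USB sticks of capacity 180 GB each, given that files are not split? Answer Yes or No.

A valid assignment using 5 USB sticks:
  USB stick 1: 165 = 165
  USB stick 2: 160 = 160
  USB stick 3: 150 = 150
  USB stick 4: 90 + 90 = 180
  USB stick 5: 40 = 40
That uses only 5 ≤ 6, so 6 USB sticks are enough.

Yes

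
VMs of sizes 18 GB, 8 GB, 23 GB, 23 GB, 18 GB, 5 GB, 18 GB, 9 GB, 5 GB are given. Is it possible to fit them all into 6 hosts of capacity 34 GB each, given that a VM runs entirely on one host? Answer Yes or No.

A valid assignment using 5 hosts:
  host 1: 23 + 9 = 32
  host 2: 23 + 8 = 31
  host 3: 18 + 5 + 5 = 28
  host 4: 18 = 18
  host 5: 18 = 18
That uses only 5 ≤ 6, so 6 hosts are enough.

Yes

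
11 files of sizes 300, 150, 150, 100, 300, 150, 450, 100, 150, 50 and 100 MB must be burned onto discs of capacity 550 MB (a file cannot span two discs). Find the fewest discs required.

Total = 450 + 300 + 300 + 150 + 150 + 150 + 150 + 100 + 100 + 100 + 50 = 2000 MB.
Lower bound: ⌈2000/550⌉ = 4 discs.
A packing using 4 discs:
  disc 1: 450 + 100 = 550
  disc 2: 300 + 150 + 100 = 550
  disc 3: 300 + 150 + 100 = 550
  disc 4: 150 + 150 + 50 = 350
This matches the lower bound, so 4 is optimal.

4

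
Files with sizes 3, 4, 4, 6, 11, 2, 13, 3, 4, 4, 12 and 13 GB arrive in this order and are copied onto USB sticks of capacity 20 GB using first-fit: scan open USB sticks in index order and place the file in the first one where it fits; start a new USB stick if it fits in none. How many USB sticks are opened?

5

  3 → USB stick 1 (new)  [load 3/20]
  4 → USB stick 1  [load 7/20]
  4 → USB stick 1  [load 11/20]
  6 → USB stick 1  [load 17/20]
  11 → USB stick 2 (new)  [load 11/20]
  2 → USB stick 1  [load 19/20]
  13 → USB stick 3 (new)  [load 13/20]
  3 → USB stick 2  [load 14/20]
  4 → USB stick 2  [load 18/20]
  4 → USB stick 3  [load 17/20]
  12 → USB stick 4 (new)  [load 12/20]
  13 → USB stick 5 (new)  [load 13/20]
5 USB sticks opened.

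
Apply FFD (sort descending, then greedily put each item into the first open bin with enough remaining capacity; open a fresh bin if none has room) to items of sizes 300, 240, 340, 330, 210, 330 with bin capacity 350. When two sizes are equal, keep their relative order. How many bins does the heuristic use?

6

Sorted descending: 340, 330, 330, 300, 240, 210.
  340 → bin 1 (new)  [load 340/350]
  330 → bin 2 (new)  [load 330/350]
  330 → bin 3 (new)  [load 330/350]
  300 → bin 4 (new)  [load 300/350]
  240 → bin 5 (new)  [load 240/350]
  210 → bin 6 (new)  [load 210/350]
6 bins opened.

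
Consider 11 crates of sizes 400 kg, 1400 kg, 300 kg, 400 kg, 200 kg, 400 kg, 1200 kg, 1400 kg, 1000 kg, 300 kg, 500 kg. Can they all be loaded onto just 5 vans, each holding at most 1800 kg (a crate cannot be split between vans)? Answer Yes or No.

A valid assignment using 5 vans:
  van 1: 1400 + 400 = 1800
  van 2: 1400 + 400 = 1800
  van 3: 1200 + 500 = 1700
  van 4: 1000 + 400 + 300 = 1700
  van 5: 300 + 200 = 500
Every load is within 1800 kg, so 5 vans suffice.

Yes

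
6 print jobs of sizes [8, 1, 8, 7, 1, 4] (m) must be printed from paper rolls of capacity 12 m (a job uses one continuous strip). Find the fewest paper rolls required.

Total = 8 + 8 + 7 + 4 + 1 + 1 = 29 m.
Lower bound: ⌈29/12⌉ = 3 paper rolls.
A packing using 3 paper rolls:
  roll 1: 8 + 4 = 12
  roll 2: 8 + 1 + 1 = 10
  roll 3: 7 = 7
This matches the lower bound, so 3 is optimal.

3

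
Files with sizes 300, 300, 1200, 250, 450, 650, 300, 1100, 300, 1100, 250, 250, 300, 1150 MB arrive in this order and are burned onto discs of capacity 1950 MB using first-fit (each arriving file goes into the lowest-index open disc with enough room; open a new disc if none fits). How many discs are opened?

5

  300 → disc 1 (new)  [load 300/1950]
  300 → disc 1  [load 600/1950]
  1200 → disc 1  [load 1800/1950]
  250 → disc 2 (new)  [load 250/1950]
  450 → disc 2  [load 700/1950]
  650 → disc 2  [load 1350/1950]
  300 → disc 2  [load 1650/1950]
  1100 → disc 3 (new)  [load 1100/1950]
  300 → disc 2  [load 1950/1950]
  1100 → disc 4 (new)  [load 1100/1950]
  250 → disc 3  [load 1350/1950]
  250 → disc 3  [load 1600/1950]
  300 → disc 3  [load 1900/1950]
  1150 → disc 5 (new)  [load 1150/1950]
5 discs opened.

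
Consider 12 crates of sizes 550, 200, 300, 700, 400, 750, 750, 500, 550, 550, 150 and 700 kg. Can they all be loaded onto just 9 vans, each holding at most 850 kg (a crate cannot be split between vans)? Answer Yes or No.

A valid assignment using 9 vans:
  van 1: 750 = 750
  van 2: 750 = 750
  van 3: 700 + 150 = 850
  van 4: 700 = 700
  van 5: 550 + 300 = 850
  van 6: 550 + 200 = 750
  van 7: 550 = 550
  van 8: 500 = 500
  van 9: 400 = 400
Every load is within 850 kg, so 9 vans suffice.

Yes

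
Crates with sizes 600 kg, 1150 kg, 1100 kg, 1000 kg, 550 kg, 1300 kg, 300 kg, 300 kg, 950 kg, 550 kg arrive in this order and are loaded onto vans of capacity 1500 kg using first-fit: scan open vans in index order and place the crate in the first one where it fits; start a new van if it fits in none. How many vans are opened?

6

  600 → van 1 (new)  [load 600/1500]
  1150 → van 2 (new)  [load 1150/1500]
  1100 → van 3 (new)  [load 1100/1500]
  1000 → van 4 (new)  [load 1000/1500]
  550 → van 1  [load 1150/1500]
  1300 → van 5 (new)  [load 1300/1500]
  300 → van 1  [load 1450/1500]
  300 → van 2  [load 1450/1500]
  950 → van 6 (new)  [load 950/1500]
  550 → van 6  [load 1500/1500]
6 vans opened.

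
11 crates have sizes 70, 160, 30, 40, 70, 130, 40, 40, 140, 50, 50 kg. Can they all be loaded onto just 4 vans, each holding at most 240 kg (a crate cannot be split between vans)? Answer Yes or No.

Yes

A valid assignment using 4 vans:
  van 1: 160 + 70 = 230
  van 2: 140 + 70 + 30 = 240
  van 3: 130 + 50 + 50 = 230
  van 4: 40 + 40 + 40 = 120
Every load is within 240 kg, so 4 vans suffice.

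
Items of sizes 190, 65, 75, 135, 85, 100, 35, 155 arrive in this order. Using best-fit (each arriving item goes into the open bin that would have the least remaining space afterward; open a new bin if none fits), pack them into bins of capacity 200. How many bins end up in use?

5

  190 → bin 1 (new)  [load 190/200]
  65 → bin 2 (new)  [load 65/200]
  75 → bin 2  [load 140/200]
  135 → bin 3 (new)  [load 135/200]
  85 → bin 4 (new)  [load 85/200]
  100 → bin 4  [load 185/200]
  35 → bin 2  [load 175/200]
  155 → bin 5 (new)  [load 155/200]
5 bins opened.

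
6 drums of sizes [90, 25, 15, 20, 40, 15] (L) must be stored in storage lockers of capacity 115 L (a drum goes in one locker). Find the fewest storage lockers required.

Total = 90 + 40 + 25 + 20 + 15 + 15 = 205 L.
Lower bound: ⌈205/115⌉ = 2 storage lockers.
A packing using 2 storage lockers:
  locker 1: 90 + 25 = 115
  locker 2: 40 + 20 + 15 + 15 = 90
This matches the lower bound, so 2 is optimal.

2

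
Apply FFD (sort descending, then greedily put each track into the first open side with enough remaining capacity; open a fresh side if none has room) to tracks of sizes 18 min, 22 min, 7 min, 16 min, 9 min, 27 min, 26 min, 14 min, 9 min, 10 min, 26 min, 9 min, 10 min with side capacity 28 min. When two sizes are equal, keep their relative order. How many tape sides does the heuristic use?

Sorted descending: 27, 26, 26, 22, 18, 16, 14, 10, 10, 9, 9, 9, 7.
  27 → side 1 (new)  [load 27/28]
  26 → side 2 (new)  [load 26/28]
  26 → side 3 (new)  [load 26/28]
  22 → side 4 (new)  [load 22/28]
  18 → side 5 (new)  [load 18/28]
  16 → side 6 (new)  [load 16/28]
  14 → side 7 (new)  [load 14/28]
  10 → side 5  [load 28/28]
  10 → side 6  [load 26/28]
  9 → side 7  [load 23/28]
  9 → side 8 (new)  [load 9/28]
  9 → side 8  [load 18/28]
  7 → side 8  [load 25/28]
8 tape sides opened.

8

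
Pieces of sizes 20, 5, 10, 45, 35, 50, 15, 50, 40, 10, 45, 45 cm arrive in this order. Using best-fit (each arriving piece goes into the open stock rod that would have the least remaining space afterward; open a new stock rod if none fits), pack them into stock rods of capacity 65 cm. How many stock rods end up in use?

8

  20 → stock rod 1 (new)  [load 20/65]
  5 → stock rod 1  [load 25/65]
  10 → stock rod 1  [load 35/65]
  45 → stock rod 2 (new)  [load 45/65]
  35 → stock rod 3 (new)  [load 35/65]
  50 → stock rod 4 (new)  [load 50/65]
  15 → stock rod 4  [load 65/65]
  50 → stock rod 5 (new)  [load 50/65]
  40 → stock rod 6 (new)  [load 40/65]
  10 → stock rod 5  [load 60/65]
  45 → stock rod 7 (new)  [load 45/65]
  45 → stock rod 8 (new)  [load 45/65]
8 stock rods opened.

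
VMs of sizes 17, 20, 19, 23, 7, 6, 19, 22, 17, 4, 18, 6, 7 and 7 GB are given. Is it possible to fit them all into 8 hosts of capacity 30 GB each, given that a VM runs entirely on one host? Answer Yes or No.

A valid assignment using 8 hosts:
  host 1: 23 + 7 = 30
  host 2: 22 + 7 = 29
  host 3: 20 + 7 = 27
  host 4: 19 + 6 + 4 = 29
  host 5: 19 + 6 = 25
  host 6: 18 = 18
  host 7: 17 = 17
  host 8: 17 = 17
Every load is within 30 GB, so 8 hosts suffice.

Yes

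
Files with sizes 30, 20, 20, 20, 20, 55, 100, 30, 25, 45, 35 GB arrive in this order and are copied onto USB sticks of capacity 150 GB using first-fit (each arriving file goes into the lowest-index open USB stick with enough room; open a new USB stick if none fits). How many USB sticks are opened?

3

  30 → USB stick 1 (new)  [load 30/150]
  20 → USB stick 1  [load 50/150]
  20 → USB stick 1  [load 70/150]
  20 → USB stick 1  [load 90/150]
  20 → USB stick 1  [load 110/150]
  55 → USB stick 2 (new)  [load 55/150]
  100 → USB stick 3 (new)  [load 100/150]
  30 → USB stick 1  [load 140/150]
  25 → USB stick 2  [load 80/150]
  45 → USB stick 2  [load 125/150]
  35 → USB stick 3  [load 135/150]
3 USB sticks opened.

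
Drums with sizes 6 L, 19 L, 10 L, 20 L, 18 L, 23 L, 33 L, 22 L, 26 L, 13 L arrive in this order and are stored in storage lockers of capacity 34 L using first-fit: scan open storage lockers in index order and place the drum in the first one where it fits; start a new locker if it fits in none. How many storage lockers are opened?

  6 → locker 1 (new)  [load 6/34]
  19 → locker 1  [load 25/34]
  10 → locker 2 (new)  [load 10/34]
  20 → locker 2  [load 30/34]
  18 → locker 3 (new)  [load 18/34]
  23 → locker 4 (new)  [load 23/34]
  33 → locker 5 (new)  [load 33/34]
  22 → locker 6 (new)  [load 22/34]
  26 → locker 7 (new)  [load 26/34]
  13 → locker 3  [load 31/34]
7 storage lockers opened.

7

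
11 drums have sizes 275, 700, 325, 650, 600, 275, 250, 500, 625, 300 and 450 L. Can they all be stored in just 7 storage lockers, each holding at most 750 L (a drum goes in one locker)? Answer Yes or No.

No

Total = 4950 L; ⌈4950/750⌉ = 7.
The bound of 7 does not rule out 7, but exhaustive search shows no assignment into 7 storage lockers of capacity 750 L exists — the minimum is 8.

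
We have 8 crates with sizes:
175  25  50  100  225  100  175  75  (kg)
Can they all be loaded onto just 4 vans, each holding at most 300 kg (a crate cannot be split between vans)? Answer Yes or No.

A valid assignment using 4 vans:
  van 1: 225 + 75 = 300
  van 2: 175 + 100 + 25 = 300
  van 3: 175 + 100 = 275
  van 4: 50 = 50
Every load is within 300 kg, so 4 vans suffice.

Yes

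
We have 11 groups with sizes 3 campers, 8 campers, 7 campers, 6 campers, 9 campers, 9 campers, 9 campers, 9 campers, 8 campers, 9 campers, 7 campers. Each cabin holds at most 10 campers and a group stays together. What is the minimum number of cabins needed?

10

Total = 9 + 9 + 9 + 9 + 9 + 8 + 8 + 7 + 7 + 6 + 3 = 84 campers.
Lower bound: ⌈84/10⌉ = 9 cabins.
Also, 10 groups each exceed 5 campers, and no two of those can share a cabin, so at least 10 cabins are needed.
A packing using 10 cabins:
  cabin 1: 9 = 9
  cabin 2: 9 = 9
  cabin 3: 9 = 9
  cabin 4: 9 = 9
  cabin 5: 9 = 9
  cabin 6: 8 = 8
  cabin 7: 8 = 8
  cabin 8: 7 + 3 = 10
  cabin 9: 7 = 7
  cabin 10: 6 = 6
This matches the lower bound, so 10 is optimal.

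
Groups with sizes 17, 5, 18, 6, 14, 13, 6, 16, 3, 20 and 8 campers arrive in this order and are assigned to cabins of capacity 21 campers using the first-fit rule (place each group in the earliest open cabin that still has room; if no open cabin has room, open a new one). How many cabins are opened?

7

  17 → cabin 1 (new)  [load 17/21]
  5 → cabin 2 (new)  [load 5/21]
  18 → cabin 3 (new)  [load 18/21]
  6 → cabin 2  [load 11/21]
  14 → cabin 4 (new)  [load 14/21]
  13 → cabin 5 (new)  [load 13/21]
  6 → cabin 2  [load 17/21]
  16 → cabin 6 (new)  [load 16/21]
  3 → cabin 1  [load 20/21]
  20 → cabin 7 (new)  [load 20/21]
  8 → cabin 5  [load 21/21]
7 cabins opened.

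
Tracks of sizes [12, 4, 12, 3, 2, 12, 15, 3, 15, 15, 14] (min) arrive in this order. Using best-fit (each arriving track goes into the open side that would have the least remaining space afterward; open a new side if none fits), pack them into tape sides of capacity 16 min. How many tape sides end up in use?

  12 → side 1 (new)  [load 12/16]
  4 → side 1  [load 16/16]
  12 → side 2 (new)  [load 12/16]
  3 → side 2  [load 15/16]
  2 → side 3 (new)  [load 2/16]
  12 → side 3  [load 14/16]
  15 → side 4 (new)  [load 15/16]
  3 → side 5 (new)  [load 3/16]
  15 → side 6 (new)  [load 15/16]
  15 → side 7 (new)  [load 15/16]
  14 → side 8 (new)  [load 14/16]
8 tape sides opened.

8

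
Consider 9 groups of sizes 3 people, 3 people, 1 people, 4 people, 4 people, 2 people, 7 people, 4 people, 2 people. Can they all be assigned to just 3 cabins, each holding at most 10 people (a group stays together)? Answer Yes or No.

A valid assignment using 3 cabins:
  cabin 1: 7 + 3 = 10
  cabin 2: 4 + 4 + 2 = 10
  cabin 3: 4 + 3 + 2 + 1 = 10
Every load is within 10 people, so 3 cabins suffice.

Yes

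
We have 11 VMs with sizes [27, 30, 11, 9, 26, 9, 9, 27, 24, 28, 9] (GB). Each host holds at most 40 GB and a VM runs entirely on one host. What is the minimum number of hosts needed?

Total = 30 + 28 + 27 + 27 + 26 + 24 + 11 + 9 + 9 + 9 + 9 = 209 GB.
Lower bound: ⌈209/40⌉ = 6 hosts.
A packing using 6 hosts:
  host 1: 30 + 9 = 39
  host 2: 28 + 11 = 39
  host 3: 27 + 9 = 36
  host 4: 27 + 9 = 36
  host 5: 26 + 9 = 35
  host 6: 24 = 24
This matches the lower bound, so 6 is optimal.

6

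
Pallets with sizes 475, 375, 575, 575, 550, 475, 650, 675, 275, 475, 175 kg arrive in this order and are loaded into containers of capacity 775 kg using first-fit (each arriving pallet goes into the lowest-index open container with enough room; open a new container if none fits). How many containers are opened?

9

  475 → container 1 (new)  [load 475/775]
  375 → container 2 (new)  [load 375/775]
  575 → container 3 (new)  [load 575/775]
  575 → container 4 (new)  [load 575/775]
  550 → container 5 (new)  [load 550/775]
  475 → container 6 (new)  [load 475/775]
  650 → container 7 (new)  [load 650/775]
  675 → container 8 (new)  [load 675/775]
  275 → container 1  [load 750/775]
  475 → container 9 (new)  [load 475/775]
  175 → container 2  [load 550/775]
9 containers opened.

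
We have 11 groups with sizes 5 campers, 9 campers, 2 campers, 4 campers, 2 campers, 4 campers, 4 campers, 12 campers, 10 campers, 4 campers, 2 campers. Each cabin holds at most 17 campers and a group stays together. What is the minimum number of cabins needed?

Total = 12 + 10 + 9 + 5 + 4 + 4 + 4 + 4 + 2 + 2 + 2 = 58 campers.
Lower bound: ⌈58/17⌉ = 4 cabins.
A packing using 4 cabins:
  cabin 1: 12 + 5 = 17
  cabin 2: 10 + 4 + 2 = 16
  cabin 3: 9 + 4 + 4 = 17
  cabin 4: 4 + 2 + 2 = 8
This matches the lower bound, so 4 is optimal.

4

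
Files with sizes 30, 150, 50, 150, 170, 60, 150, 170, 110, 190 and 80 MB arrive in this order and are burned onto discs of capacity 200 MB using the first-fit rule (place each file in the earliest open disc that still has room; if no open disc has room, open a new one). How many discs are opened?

  30 → disc 1 (new)  [load 30/200]
  150 → disc 1  [load 180/200]
  50 → disc 2 (new)  [load 50/200]
  150 → disc 2  [load 200/200]
  170 → disc 3 (new)  [load 170/200]
  60 → disc 4 (new)  [load 60/200]
  150 → disc 5 (new)  [load 150/200]
  170 → disc 6 (new)  [load 170/200]
  110 → disc 4  [load 170/200]
  190 → disc 7 (new)  [load 190/200]
  80 → disc 8 (new)  [load 80/200]
8 discs opened.

8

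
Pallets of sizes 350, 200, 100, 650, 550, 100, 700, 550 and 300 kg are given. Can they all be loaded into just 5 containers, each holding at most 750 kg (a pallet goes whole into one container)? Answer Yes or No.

Yes

A valid assignment using 5 containers:
  container 1: 700 = 700
  container 2: 650 + 100 = 750
  container 3: 550 + 200 = 750
  container 4: 550 + 100 = 650
  container 5: 350 + 300 = 650
Every load is within 750 kg, so 5 containers suffice.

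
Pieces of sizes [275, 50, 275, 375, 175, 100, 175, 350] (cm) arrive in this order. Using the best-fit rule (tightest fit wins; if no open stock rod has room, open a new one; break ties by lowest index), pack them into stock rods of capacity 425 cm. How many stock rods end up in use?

  275 → stock rod 1 (new)  [load 275/425]
  50 → stock rod 1  [load 325/425]
  275 → stock rod 2 (new)  [load 275/425]
  375 → stock rod 3 (new)  [load 375/425]
  175 → stock rod 4 (new)  [load 175/425]
  100 → stock rod 1  [load 425/425]
  175 → stock rod 4  [load 350/425]
  350 → stock rod 5 (new)  [load 350/425]
5 stock rods opened.

5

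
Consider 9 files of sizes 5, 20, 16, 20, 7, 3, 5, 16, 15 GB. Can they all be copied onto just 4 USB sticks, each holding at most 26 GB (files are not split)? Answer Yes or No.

Total = 107 GB; ⌈107/26⌉ = 5.
At least 5 USB sticks are required, but only 4 are allowed.

No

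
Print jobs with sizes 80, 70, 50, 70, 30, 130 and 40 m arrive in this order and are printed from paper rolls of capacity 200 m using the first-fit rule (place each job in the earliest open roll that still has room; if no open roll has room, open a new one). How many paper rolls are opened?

3

  80 → roll 1 (new)  [load 80/200]
  70 → roll 1  [load 150/200]
  50 → roll 1  [load 200/200]
  70 → roll 2 (new)  [load 70/200]
  30 → roll 2  [load 100/200]
  130 → roll 3 (new)  [load 130/200]
  40 → roll 2  [load 140/200]
3 paper rolls opened.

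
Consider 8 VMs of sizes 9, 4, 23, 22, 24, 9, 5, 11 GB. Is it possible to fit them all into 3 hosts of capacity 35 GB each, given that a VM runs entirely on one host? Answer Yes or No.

No

Total = 107 GB; ⌈107/35⌉ = 4.
At least 4 hosts are required, but only 3 are allowed.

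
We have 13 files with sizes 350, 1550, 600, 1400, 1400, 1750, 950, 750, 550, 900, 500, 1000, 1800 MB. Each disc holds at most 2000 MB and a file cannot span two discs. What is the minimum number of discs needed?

8

Total = 1800 + 1750 + 1550 + 1400 + 1400 + 1000 + 950 + 900 + 750 + 600 + 550 + 500 + 350 = 13500 MB.
Lower bound: ⌈13500/2000⌉ = 7 discs.
A packing using 8 discs:
  disc 1: 1800 = 1800
  disc 2: 1750 = 1750
  disc 3: 1550 + 350 = 1900
  disc 4: 1400 + 600 = 2000
  disc 5: 1400 + 550 = 1950
  disc 6: 1000 + 950 = 1950
  disc 7: 900 + 750 = 1650
  disc 8: 500 = 500
No arrangement into 7 discs stays within capacity, so 8 is optimal.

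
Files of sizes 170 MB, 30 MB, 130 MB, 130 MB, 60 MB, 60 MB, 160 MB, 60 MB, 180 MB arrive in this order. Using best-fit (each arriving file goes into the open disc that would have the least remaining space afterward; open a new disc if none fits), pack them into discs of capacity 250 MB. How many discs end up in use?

  170 → disc 1 (new)  [load 170/250]
  30 → disc 1  [load 200/250]
  130 → disc 2 (new)  [load 130/250]
  130 → disc 3 (new)  [load 130/250]
  60 → disc 2  [load 190/250]
  60 → disc 2  [load 250/250]
  160 → disc 4 (new)  [load 160/250]
  60 → disc 4  [load 220/250]
  180 → disc 5 (new)  [load 180/250]
5 discs opened.

5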